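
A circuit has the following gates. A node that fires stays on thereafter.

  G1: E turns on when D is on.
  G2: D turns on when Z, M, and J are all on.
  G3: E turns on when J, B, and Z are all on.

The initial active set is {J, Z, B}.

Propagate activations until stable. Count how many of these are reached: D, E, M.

G3: J, B, and Z on → E on.
D would need Z, M, and J (G2), but M never turns on.
E: reached.
No rule produces M, and it is not given.
Reached: E — 1 of the 3.

1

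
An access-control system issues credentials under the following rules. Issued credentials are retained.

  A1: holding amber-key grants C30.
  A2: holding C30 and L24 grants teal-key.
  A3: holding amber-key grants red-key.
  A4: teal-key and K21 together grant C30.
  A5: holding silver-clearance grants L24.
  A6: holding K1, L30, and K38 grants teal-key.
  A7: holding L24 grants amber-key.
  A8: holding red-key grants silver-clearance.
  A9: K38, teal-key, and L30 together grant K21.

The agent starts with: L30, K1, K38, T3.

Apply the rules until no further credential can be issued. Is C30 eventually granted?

Yes

Holding K1, L30, and K38 grants teal-key (A6).
Holding K38, teal-key, and L30 grants K21 (A9).
Holding teal-key and K21 grants C30 (A4).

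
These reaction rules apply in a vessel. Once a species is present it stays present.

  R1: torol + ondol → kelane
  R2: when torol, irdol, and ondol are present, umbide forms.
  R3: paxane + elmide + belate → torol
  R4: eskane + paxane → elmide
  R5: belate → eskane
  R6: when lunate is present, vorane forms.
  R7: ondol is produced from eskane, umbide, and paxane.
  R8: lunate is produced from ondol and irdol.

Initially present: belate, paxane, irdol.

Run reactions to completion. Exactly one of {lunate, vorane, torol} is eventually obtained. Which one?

torol

belate present → eskane forms (R5).
eskane and paxane present → elmide forms (R4).
paxane, elmide, and belate present → torol forms (R3).
lunate would need ondol and irdol (R8), but ondol never forms. vorane would need lunate (R6), but lunate never forms.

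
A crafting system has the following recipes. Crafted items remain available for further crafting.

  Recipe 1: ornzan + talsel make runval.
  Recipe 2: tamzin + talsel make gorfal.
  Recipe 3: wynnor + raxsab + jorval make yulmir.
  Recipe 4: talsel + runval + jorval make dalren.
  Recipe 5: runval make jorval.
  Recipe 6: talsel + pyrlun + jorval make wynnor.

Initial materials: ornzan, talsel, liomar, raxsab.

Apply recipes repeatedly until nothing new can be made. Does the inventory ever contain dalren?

ornzan + talsel → runval (Recipe 1).
Using Recipe 5, runval makes jorval.
Using Recipe 4, talsel, runval, and jorval make dalren.

Yes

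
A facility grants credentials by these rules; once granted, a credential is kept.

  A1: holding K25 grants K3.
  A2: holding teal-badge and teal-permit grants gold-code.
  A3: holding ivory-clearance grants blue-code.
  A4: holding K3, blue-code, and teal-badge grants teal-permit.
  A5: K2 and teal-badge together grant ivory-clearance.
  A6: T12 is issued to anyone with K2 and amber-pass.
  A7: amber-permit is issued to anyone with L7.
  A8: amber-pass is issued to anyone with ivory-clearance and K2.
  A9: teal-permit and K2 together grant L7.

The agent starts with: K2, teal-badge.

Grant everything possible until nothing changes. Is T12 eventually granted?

Holding K2 and teal-badge grants ivory-clearance (A5).
Holding ivory-clearance and K2 grants amber-pass (A8).
Holding K2 and amber-pass grants T12 (A6).

Yes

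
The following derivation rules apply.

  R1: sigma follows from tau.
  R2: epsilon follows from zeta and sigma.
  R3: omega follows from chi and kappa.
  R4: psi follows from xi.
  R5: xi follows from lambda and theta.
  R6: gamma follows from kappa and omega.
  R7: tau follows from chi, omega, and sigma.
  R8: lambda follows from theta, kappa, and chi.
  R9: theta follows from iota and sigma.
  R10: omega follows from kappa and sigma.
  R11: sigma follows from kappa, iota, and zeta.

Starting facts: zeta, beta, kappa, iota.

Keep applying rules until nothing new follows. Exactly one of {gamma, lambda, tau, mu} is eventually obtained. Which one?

gamma

From kappa, iota, and zeta, R11 gives sigma.
From kappa and sigma, R10 gives omega.
kappa and omega hold, so gamma follows (R6).
lambda would need theta, kappa, and chi (R8), but chi is never established. tau would need chi, omega, and sigma (R7), but chi is never established. No rule produces mu, and it is not given.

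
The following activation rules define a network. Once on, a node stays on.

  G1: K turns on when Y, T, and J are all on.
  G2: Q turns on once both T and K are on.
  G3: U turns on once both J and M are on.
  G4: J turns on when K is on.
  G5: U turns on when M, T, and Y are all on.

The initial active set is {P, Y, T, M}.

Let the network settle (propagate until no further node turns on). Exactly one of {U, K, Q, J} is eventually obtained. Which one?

G5: M, T, and Y on → U on.
Q would need T and K (G2), but K never turns on. J would need K (G4), but K never turns on. K would need Y, T, and J (G1), but J never turns on.

U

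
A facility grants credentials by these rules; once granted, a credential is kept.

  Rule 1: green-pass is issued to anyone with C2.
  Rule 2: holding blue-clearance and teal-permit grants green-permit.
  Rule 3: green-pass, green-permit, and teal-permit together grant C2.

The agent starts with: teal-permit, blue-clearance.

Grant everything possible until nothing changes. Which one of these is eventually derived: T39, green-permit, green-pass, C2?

green-permit

Holding blue-clearance and teal-permit grants green-permit (Rule 2).
C2 would need green-pass, green-permit, and teal-permit (Rule 3), but green-pass is never granted. No rule produces T39, and it is not given. green-pass would need C2 (Rule 1), but C2 is never granted.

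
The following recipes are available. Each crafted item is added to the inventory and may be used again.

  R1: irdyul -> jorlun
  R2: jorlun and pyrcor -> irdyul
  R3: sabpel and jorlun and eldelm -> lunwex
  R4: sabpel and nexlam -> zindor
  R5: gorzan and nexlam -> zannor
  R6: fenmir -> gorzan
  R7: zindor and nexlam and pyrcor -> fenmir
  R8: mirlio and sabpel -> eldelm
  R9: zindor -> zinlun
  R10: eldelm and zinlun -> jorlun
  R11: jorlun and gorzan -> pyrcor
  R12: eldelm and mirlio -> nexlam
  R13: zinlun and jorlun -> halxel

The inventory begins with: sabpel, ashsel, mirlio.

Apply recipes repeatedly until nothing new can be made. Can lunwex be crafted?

mirlio and sabpel -> eldelm (R8).
eldelm and mirlio -> nexlam (R12).
sabpel and nexlam -> zindor (R4).
zindor -> zinlun (R9).
eldelm and zinlun -> jorlun (R10).
sabpel and jorlun and eldelm -> lunwex (R3).

Yes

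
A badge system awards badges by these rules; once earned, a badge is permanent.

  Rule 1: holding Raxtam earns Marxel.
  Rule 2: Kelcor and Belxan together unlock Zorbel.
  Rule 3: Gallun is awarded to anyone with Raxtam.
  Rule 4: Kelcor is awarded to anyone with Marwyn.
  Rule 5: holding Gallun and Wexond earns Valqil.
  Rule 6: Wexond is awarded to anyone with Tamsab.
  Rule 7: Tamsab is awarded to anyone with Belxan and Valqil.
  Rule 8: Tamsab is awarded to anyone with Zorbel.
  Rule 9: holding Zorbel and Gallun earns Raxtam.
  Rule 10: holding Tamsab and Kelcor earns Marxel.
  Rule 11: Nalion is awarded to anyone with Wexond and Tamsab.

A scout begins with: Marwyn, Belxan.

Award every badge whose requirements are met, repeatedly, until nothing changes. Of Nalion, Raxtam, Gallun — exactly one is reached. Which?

Nalion

With Marwyn, Kelcor is earned (Rule 4).
With Kelcor and Belxan, Zorbel is earned (Rule 2).
With Zorbel, Tamsab is earned (Rule 8).
With Tamsab, Wexond is earned (Rule 6).
With Wexond and Tamsab, Nalion is earned (Rule 11).
Raxtam would need Zorbel and Gallun (Rule 9), but Gallun is never earned. Gallun would need Raxtam (Rule 3), but Raxtam is never earned.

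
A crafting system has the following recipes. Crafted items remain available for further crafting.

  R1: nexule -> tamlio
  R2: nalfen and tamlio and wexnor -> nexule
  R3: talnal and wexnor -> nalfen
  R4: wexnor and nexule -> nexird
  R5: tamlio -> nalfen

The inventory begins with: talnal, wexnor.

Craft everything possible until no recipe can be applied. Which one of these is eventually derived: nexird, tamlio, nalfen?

Using R3, talnal and wexnor make nalfen.
tamlio would need nexule (R1), but nexule is never obtained. nexird would need wexnor and nexule (R4), but nexule is never obtained.

nalfen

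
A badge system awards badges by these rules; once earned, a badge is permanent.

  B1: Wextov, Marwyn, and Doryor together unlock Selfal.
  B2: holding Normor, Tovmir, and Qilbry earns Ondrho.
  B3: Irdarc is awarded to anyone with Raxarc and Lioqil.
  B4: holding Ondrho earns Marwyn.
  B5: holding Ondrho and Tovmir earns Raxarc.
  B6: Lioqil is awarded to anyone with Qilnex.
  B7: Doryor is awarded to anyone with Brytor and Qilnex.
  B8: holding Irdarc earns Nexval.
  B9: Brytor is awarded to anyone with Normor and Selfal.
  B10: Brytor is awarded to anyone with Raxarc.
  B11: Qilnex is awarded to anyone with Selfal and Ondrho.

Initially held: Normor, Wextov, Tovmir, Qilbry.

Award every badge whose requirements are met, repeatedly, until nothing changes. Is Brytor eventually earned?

With Normor, Tovmir, and Qilbry, Ondrho is earned (B2).
With Ondrho and Tovmir, Raxarc is earned (B5).
With Raxarc, Brytor is earned (B10).

Yes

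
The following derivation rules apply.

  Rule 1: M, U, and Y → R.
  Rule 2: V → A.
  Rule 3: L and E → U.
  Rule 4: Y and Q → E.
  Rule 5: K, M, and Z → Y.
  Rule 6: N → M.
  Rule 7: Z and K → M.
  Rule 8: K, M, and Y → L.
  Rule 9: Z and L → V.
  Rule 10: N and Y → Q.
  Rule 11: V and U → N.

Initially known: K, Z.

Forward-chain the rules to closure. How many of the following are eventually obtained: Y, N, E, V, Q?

From Z and K, Rule 7 gives M.
K, M, and Z hold, so Y follows (Rule 5).
K, M, and Y hold, so L follows (Rule 8).
From Z and L, Rule 9 gives V.
Y: reached.
N would need V and U (Rule 11), but U is never established.
E would need Y and Q (Rule 4), but Q is never established.
V: reached.
Q would need N and Y (Rule 10), but N is never established.
Reached: Y and V — 2 of the 5.

2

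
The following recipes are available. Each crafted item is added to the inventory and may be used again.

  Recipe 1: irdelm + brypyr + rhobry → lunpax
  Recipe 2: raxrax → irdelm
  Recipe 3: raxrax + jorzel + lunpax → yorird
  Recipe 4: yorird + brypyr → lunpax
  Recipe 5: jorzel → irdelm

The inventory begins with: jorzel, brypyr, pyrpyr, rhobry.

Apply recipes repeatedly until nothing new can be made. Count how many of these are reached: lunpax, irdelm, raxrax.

2

jorzel → irdelm (Recipe 5).
Using Recipe 1, irdelm, brypyr, and rhobry make lunpax.
lunpax: reached.
irdelm: reached.
No rule produces raxrax, and it is not given.
Reached: lunpax and irdelm — 2 of the 3.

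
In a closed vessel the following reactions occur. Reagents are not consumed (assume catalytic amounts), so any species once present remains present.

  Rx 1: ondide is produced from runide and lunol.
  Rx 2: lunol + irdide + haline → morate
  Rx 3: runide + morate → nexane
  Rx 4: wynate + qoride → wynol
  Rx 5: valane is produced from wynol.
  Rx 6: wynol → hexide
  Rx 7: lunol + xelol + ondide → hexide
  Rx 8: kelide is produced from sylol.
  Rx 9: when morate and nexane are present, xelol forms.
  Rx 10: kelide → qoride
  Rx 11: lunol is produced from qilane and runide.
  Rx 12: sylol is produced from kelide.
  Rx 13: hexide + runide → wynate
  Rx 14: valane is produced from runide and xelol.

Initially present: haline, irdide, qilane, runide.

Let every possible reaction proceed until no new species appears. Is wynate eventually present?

Yes

qilane and runide present → lunol forms (Rx 11).
runide and lunol present → ondide forms (Rx 1).
lunol, irdide, and haline present → morate forms (Rx 2).
runide and morate present → nexane forms (Rx 3).
morate and nexane present → xelol forms (Rx 9).
lunol, xelol, and ondide present → hexide forms (Rx 7).
hexide and runide present → wynate forms (Rx 13).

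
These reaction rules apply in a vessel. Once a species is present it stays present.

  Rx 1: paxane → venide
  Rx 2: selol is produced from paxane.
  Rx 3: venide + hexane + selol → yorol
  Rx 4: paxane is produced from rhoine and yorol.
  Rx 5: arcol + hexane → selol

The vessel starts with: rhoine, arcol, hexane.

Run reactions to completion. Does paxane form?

paxane would need rhoine and yorol (Rx 4), but yorol never forms.

No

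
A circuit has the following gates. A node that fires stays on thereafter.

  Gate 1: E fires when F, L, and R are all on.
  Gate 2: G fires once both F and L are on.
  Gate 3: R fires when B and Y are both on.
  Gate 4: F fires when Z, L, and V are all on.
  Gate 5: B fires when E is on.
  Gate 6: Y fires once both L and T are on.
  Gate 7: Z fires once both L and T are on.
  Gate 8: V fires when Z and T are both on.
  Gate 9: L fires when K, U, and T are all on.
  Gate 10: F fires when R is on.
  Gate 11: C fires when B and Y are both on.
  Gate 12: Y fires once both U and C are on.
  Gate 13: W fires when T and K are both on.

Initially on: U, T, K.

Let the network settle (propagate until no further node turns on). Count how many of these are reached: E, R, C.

0

E would need F, L, and R (Gate 1), but R never turns on.
R would need B and Y (Gate 3), but B never turns on.
C would need B and Y (Gate 11), but B never turns on.
None of the 3 are reached.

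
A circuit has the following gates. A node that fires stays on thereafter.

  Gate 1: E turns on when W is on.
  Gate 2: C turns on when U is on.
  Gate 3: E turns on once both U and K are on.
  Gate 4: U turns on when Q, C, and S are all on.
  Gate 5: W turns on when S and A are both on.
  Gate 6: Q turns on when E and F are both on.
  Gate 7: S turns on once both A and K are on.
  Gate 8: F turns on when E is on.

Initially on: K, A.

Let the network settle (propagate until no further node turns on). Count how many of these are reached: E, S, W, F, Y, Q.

5

Gate 7: A and K on → S on.
Gate 5: S and A on → W on.
Gate 1: W on → E on.
Gate 8: E on → F on.
E and F are on, so Q turns on (Gate 6).
E: reached.
S: reached.
W: reached.
F: reached.
No rule produces Y, and it is not given.
Q: reached.
Reached: E, S, W, F, and Q — 5 of the 6.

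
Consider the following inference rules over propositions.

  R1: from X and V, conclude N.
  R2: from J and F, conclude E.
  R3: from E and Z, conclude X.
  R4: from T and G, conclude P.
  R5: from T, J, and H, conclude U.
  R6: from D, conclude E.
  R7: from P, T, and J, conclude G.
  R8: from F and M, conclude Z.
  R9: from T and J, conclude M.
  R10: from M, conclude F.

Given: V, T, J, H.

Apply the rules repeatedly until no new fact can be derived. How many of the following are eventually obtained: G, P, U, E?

2

T and J hold, so M follows (R9).
T, J, and H hold, so U follows (R5).
From M, R10 gives F.
From J and F, R2 gives E.
G would need P, T, and J (R7), but P is never established.
P would need T and G (R4), but G is never established.
U: reached.
E: reached.
Reached: U and E — 2 of the 4.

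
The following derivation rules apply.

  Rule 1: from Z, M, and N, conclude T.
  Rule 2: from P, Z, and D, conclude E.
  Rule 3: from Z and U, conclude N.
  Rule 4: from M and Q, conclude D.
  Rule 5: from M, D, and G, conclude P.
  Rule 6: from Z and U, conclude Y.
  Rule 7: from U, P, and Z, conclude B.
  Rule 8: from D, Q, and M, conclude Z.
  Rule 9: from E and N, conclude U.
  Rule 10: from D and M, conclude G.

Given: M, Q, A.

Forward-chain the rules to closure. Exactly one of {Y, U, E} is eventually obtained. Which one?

From M and Q, Rule 4 gives D.
D, Q, and M hold, so Z follows (Rule 8).
From D and M, Rule 10 gives G.
From M, D, and G, Rule 5 gives P.
P, Z, and D hold, so E follows (Rule 2).
Y would need Z and U (Rule 6), but U is never established. U would need E and N (Rule 9), but N is never established.

E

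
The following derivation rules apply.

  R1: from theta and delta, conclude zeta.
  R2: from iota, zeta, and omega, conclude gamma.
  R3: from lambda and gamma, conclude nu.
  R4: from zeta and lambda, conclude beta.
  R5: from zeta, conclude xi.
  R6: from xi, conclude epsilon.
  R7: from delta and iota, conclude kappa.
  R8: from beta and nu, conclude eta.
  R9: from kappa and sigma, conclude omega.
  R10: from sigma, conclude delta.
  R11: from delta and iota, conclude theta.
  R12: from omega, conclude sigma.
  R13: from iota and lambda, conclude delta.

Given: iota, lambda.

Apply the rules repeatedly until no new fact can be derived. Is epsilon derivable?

Yes

iota and lambda hold, so delta follows (R13).
From delta and iota, R11 gives theta.
theta and delta hold, so zeta follows (R1).
From zeta, R5 gives xi.
From xi, R6 gives epsilon.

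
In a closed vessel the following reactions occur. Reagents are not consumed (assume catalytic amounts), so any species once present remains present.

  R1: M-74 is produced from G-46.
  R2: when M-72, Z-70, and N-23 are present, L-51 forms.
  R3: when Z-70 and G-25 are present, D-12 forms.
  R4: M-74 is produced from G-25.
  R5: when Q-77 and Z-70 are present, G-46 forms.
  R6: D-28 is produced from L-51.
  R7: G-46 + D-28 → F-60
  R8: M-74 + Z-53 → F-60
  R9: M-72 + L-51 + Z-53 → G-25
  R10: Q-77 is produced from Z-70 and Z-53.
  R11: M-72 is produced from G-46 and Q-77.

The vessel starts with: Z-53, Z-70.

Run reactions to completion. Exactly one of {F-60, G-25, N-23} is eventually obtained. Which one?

F-60

Z-70 and Z-53 present → Q-77 forms (R10).
Q-77 and Z-70 present → G-46 forms (R5).
G-46 present → M-74 forms (R1).
M-74 and Z-53 present → F-60 forms (R8).
No rule produces N-23, and it is not given. G-25 would need M-72, L-51, and Z-53 (R9), but L-51 never forms.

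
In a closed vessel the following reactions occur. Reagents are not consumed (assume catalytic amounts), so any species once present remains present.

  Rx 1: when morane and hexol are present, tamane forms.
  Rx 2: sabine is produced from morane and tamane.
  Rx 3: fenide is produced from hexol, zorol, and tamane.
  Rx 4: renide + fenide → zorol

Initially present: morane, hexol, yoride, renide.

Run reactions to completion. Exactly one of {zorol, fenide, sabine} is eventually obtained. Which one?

sabine

morane and hexol present → tamane forms (Rx 1).
morane and tamane present → sabine forms (Rx 2).
fenide would need hexol, zorol, and tamane (Rx 3), but zorol never forms. zorol would need renide and fenide (Rx 4), but fenide never forms.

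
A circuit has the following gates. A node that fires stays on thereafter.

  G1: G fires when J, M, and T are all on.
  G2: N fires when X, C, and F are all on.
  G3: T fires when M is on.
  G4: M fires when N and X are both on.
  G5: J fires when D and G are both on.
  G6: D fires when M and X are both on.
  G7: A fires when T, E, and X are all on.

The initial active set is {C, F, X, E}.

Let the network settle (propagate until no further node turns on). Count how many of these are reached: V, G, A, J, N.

2

X, C, and F are on, so N fires (G2).
N and X are on, so M fires (G4).
M is on, so T fires (G3).
G7: T, E, and X on → A on.
No rule produces V, and it is not given.
G would need J, M, and T (G1), but J never turns on.
A: reached.
J would need D and G (G5), but G never turns on.
N: reached.
Reached: A and N — 2 of the 5.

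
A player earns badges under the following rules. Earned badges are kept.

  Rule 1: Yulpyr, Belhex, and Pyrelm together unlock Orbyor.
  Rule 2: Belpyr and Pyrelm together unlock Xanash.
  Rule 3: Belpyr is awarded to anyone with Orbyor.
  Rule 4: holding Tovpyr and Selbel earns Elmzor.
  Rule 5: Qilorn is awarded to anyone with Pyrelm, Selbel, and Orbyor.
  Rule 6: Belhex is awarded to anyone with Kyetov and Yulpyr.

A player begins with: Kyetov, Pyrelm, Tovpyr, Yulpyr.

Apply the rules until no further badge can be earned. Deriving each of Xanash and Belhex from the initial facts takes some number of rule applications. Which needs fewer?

Belhex

Belhex: With Kyetov and Yulpyr, Belhex is earned (Rule 6). [1 rule application]
Xanash: With Kyetov and Yulpyr, Belhex is earned (Rule 6). With Yulpyr, Belhex, and Pyrelm, Orbyor is earned (Rule 1). With Orbyor, Belpyr is earned (Rule 3). With Belpyr and Pyrelm, Xanash is earned (Rule 2). [4 rule applications]
Belhex needs fewer.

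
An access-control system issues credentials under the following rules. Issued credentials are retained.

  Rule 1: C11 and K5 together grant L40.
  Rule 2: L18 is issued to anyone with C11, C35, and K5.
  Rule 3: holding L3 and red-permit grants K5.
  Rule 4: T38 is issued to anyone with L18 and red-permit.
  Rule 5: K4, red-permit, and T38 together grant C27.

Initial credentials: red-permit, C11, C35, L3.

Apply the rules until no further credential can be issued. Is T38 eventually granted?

Yes

Holding L3 and red-permit grants K5 (Rule 3).
Holding C11, C35, and K5 grants L18 (Rule 2).
Holding L18 and red-permit grants T38 (Rule 4).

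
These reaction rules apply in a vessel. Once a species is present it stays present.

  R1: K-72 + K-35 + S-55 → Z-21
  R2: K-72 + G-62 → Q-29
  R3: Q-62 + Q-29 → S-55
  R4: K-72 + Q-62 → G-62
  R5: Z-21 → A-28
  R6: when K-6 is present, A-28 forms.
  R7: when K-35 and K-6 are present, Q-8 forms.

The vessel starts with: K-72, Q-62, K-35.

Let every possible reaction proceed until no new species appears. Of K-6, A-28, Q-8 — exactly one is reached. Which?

A-28

K-72 and Q-62 present → G-62 forms (R4).
K-72 and G-62 present → Q-29 forms (R2).
Q-62 and Q-29 present → S-55 forms (R3).
K-72, K-35, and S-55 present → Z-21 forms (R1).
Z-21 present → A-28 forms (R5).
No rule produces K-6, and it is not given. Q-8 would need K-35 and K-6 (R7), but K-6 never forms.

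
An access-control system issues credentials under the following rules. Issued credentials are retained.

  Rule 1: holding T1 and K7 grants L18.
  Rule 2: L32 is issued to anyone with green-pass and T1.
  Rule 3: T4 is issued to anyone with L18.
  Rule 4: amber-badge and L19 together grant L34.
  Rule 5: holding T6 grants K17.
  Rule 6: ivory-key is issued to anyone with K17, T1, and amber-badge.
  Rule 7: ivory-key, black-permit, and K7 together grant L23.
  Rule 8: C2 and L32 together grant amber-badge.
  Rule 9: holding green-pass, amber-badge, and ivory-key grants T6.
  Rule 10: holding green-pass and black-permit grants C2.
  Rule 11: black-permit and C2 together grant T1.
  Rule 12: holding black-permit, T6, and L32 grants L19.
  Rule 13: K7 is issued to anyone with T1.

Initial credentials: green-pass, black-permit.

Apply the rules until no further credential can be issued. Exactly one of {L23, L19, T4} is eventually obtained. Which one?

T4

Holding green-pass and black-permit grants C2 (Rule 10).
Holding black-permit and C2 grants T1 (Rule 11).
Holding T1 grants K7 (Rule 13).
Holding T1 and K7 grants L18 (Rule 1).
Holding L18 grants T4 (Rule 3).
L19 would need black-permit, T6, and L32 (Rule 12), but T6 is never granted. L23 would need ivory-key, black-permit, and K7 (Rule 7), but ivory-key is never granted.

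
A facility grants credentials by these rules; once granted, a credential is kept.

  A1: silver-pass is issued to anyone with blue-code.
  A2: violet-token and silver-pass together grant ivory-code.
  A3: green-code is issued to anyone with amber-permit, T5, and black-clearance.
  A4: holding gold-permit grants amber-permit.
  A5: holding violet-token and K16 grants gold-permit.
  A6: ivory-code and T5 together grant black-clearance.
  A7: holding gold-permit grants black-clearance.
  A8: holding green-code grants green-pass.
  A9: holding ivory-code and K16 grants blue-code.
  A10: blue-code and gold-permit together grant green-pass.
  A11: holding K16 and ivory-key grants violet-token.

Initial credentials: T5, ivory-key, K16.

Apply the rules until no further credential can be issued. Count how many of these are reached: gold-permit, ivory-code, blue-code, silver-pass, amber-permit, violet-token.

3

Holding K16 and ivory-key grants violet-token (A11).
Holding violet-token and K16 grants gold-permit (A5).
Holding gold-permit grants amber-permit (A4).
gold-permit: reached.
ivory-code would need violet-token and silver-pass (A2), but silver-pass is never granted.
blue-code would need ivory-code and K16 (A9), but ivory-code is never granted.
silver-pass would need blue-code (A1), but blue-code is never granted.
amber-permit: reached.
violet-token: reached.
Reached: gold-permit, amber-permit, and violet-token — 3 of the 6.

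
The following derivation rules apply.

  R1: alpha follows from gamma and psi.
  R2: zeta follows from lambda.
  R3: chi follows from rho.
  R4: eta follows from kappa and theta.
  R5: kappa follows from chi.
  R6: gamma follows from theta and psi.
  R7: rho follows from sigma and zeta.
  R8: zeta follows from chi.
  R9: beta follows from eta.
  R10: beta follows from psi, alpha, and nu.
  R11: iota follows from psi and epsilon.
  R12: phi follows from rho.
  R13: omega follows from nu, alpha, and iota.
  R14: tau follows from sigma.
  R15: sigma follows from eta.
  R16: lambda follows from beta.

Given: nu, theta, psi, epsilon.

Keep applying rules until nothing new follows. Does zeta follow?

Yes

theta and psi hold, so gamma follows (R6).
gamma and psi hold, so alpha follows (R1).
psi, alpha, and nu hold, so beta follows (R10).
From beta, R16 gives lambda.
From lambda, R2 gives zeta.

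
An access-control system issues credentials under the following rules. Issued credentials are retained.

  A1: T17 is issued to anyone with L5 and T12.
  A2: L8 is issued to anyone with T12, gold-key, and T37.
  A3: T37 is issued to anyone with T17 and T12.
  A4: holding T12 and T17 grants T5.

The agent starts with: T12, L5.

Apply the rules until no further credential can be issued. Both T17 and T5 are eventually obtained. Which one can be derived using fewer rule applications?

T17: Holding L5 and T12 grants T17 (A1). [1 rule application]
T5: Holding L5 and T12 grants T17 (A1). Holding T12 and T17 grants T5 (A4). [2 rule applications]
T17 needs fewer.

T17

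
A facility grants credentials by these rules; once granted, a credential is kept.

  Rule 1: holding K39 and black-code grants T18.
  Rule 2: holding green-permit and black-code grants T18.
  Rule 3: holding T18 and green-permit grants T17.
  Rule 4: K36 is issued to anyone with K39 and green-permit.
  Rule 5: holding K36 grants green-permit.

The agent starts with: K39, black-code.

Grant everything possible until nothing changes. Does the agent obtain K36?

K36 would need K39 and green-permit (Rule 4), but green-permit is never granted.

No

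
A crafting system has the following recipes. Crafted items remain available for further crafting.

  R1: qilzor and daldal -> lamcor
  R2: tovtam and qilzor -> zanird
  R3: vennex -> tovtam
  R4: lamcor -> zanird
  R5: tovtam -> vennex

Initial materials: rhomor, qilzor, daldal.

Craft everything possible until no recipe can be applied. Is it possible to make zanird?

Yes

Using R1, qilzor and daldal make lamcor.
Using R4, lamcor makes zanird.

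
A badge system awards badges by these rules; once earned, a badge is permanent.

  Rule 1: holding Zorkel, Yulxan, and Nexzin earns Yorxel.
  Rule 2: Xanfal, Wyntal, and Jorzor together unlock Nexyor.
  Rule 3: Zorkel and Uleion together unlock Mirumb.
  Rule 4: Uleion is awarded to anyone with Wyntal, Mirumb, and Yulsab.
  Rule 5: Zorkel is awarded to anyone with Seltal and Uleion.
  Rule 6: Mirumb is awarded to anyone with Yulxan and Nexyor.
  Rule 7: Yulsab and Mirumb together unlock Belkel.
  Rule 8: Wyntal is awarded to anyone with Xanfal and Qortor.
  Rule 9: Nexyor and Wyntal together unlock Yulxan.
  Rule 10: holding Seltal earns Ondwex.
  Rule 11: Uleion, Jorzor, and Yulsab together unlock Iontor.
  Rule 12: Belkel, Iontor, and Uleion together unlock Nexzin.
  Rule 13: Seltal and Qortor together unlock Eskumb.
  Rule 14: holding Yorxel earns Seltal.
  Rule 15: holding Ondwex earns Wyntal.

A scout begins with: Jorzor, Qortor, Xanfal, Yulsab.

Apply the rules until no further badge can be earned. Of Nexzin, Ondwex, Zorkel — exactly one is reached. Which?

Nexzin

With Xanfal and Qortor, Wyntal is earned (Rule 8).
With Xanfal, Wyntal, and Jorzor, Nexyor is earned (Rule 2).
With Nexyor and Wyntal, Yulxan is earned (Rule 9).
With Yulxan and Nexyor, Mirumb is earned (Rule 6).
With Yulsab and Mirumb, Belkel is earned (Rule 7).
With Wyntal, Mirumb, and Yulsab, Uleion is earned (Rule 4).
With Uleion, Jorzor, and Yulsab, Iontor is earned (Rule 11).
With Belkel, Iontor, and Uleion, Nexzin is earned (Rule 12).
Ondwex would need Seltal (Rule 10), but Seltal is never earned. Zorkel would need Seltal and Uleion (Rule 5), but Seltal is never earned.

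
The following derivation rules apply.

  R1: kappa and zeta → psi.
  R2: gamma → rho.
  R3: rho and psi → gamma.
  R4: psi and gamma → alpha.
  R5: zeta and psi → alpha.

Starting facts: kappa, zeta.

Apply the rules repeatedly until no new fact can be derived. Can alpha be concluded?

Yes

kappa and zeta hold, so psi follows (R1).
From zeta and psi, R5 gives alpha.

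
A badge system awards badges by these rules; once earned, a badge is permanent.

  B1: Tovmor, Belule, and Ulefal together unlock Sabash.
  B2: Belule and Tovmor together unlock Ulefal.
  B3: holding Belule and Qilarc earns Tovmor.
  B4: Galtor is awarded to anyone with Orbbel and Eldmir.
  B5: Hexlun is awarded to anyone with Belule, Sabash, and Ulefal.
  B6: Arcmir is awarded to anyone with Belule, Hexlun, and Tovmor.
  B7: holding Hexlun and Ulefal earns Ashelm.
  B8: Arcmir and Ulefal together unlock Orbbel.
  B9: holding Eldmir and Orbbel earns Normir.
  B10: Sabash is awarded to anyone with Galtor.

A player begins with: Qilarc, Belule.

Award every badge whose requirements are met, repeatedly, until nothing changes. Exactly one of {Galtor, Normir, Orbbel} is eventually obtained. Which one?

With Belule and Qilarc, Tovmor is earned (B3).
With Belule and Tovmor, Ulefal is earned (B2).
With Tovmor, Belule, and Ulefal, Sabash is earned (B1).
With Belule, Sabash, and Ulefal, Hexlun is earned (B5).
With Belule, Hexlun, and Tovmor, Arcmir is earned (B6).
With Arcmir and Ulefal, Orbbel is earned (B8).
Normir would need Eldmir and Orbbel (B9), but Eldmir is never earned. Galtor would need Orbbel and Eldmir (B4), but Eldmir is never earned.

Orbbel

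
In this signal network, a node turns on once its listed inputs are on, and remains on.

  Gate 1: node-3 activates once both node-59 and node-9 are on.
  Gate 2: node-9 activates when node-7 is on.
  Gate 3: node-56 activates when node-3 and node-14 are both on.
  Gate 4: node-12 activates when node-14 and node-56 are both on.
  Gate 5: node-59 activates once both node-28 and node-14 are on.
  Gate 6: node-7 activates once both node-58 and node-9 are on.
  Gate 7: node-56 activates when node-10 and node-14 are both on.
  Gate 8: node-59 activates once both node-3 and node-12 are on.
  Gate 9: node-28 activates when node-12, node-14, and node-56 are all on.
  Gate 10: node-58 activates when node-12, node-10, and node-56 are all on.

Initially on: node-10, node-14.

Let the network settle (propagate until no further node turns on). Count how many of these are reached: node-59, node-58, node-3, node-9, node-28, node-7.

3

node-10 and node-14 are on, so node-56 activates (Gate 7).
node-14 and node-56 are on, so node-12 activates (Gate 4).
node-12, node-14, and node-56 are on, so node-28 activates (Gate 9).
Gate 10: node-12, node-10, and node-56 on → node-58 on.
node-28 and node-14 are on, so node-59 activates (Gate 5).
node-59: reached.
node-58: reached.
node-3 would need node-59 and node-9 (Gate 1), but node-9 never turns on.
node-9 would need node-7 (Gate 2), but node-7 never turns on.
node-28: reached.
node-7 would need node-58 and node-9 (Gate 6), but node-9 never turns on.
Reached: node-59, node-58, and node-28 — 3 of the 6.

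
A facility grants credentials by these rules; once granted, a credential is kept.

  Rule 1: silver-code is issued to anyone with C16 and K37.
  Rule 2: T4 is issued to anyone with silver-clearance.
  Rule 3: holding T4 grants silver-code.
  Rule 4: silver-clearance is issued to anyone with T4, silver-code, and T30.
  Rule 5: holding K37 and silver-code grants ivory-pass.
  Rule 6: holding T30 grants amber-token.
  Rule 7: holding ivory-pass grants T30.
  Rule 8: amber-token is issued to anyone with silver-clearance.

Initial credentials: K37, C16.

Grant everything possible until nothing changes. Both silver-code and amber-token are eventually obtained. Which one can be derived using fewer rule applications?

silver-code: Holding C16 and K37 grants silver-code (Rule 1). [1 rule application]
amber-token: Holding C16 and K37 grants silver-code (Rule 1). Holding K37 and silver-code grants ivory-pass (Rule 5). Holding ivory-pass grants T30 (Rule 7). Holding T30 grants amber-token (Rule 6). [4 rule applications]
silver-code needs fewer.

silver-code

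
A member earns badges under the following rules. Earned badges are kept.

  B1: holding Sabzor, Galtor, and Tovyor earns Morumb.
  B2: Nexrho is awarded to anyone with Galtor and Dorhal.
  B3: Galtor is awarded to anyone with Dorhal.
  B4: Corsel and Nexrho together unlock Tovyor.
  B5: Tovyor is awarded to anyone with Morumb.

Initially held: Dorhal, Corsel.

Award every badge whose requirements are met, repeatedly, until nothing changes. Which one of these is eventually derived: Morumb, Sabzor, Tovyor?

With Dorhal, Galtor is earned (B3).
With Galtor and Dorhal, Nexrho is earned (B2).
With Corsel and Nexrho, Tovyor is earned (B4).
No rule produces Sabzor, and it is not given. Morumb would need Sabzor, Galtor, and Tovyor (B1), but Sabzor is never earned.

Tovyor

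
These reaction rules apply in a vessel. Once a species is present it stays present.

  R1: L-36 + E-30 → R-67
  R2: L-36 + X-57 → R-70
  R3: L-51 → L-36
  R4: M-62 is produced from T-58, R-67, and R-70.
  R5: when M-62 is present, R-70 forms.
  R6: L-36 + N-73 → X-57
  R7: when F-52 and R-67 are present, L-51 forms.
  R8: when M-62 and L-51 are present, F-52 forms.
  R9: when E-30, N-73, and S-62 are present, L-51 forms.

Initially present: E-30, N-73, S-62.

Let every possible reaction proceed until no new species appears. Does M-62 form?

M-62 would need T-58, R-67, and R-70 (R4), but T-58 never forms.

No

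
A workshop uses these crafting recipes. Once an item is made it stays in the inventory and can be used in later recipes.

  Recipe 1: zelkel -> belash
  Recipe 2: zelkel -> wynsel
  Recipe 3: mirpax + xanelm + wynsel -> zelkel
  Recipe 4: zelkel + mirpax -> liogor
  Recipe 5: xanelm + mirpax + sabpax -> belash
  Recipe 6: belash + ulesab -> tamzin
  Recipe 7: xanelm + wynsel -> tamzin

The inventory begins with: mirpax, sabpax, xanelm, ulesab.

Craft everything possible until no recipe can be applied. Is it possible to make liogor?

No

liogor would need zelkel and mirpax (Recipe 4), but zelkel is never obtained.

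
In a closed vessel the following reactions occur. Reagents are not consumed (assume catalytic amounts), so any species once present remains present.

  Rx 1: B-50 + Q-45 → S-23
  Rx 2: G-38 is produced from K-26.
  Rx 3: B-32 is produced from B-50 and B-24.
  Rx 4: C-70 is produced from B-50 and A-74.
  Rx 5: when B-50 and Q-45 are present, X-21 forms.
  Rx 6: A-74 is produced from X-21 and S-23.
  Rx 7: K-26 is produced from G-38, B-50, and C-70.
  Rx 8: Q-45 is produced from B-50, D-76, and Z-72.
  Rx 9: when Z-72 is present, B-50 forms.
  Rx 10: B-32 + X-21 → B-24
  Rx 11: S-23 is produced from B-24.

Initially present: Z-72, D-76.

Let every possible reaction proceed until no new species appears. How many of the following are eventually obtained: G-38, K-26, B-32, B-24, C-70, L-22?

1

Z-72 present → B-50 forms (Rx 9).
B-50, D-76, and Z-72 present → Q-45 forms (Rx 8).
B-50 and Q-45 present → X-21 forms (Rx 5).
B-50 and Q-45 present → S-23 forms (Rx 1).
X-21 and S-23 present → A-74 forms (Rx 6).
B-50 and A-74 present → C-70 forms (Rx 4).
G-38 would need K-26 (Rx 2), but K-26 never forms.
K-26 would need G-38, B-50, and C-70 (Rx 7), but G-38 never forms.
B-32 would need B-50 and B-24 (Rx 3), but B-24 never forms.
B-24 would need B-32 and X-21 (Rx 10), but B-32 never forms.
C-70: reached.
No rule produces L-22, and it is not given.
Reached: C-70 — 1 of the 6.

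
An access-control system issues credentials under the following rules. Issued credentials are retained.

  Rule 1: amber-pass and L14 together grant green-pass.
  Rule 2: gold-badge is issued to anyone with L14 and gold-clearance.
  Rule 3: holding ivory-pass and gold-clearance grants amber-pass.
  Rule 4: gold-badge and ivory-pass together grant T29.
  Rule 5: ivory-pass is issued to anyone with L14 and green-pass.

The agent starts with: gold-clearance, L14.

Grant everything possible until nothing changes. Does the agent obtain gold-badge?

Holding L14 and gold-clearance grants gold-badge (Rule 2).

Yes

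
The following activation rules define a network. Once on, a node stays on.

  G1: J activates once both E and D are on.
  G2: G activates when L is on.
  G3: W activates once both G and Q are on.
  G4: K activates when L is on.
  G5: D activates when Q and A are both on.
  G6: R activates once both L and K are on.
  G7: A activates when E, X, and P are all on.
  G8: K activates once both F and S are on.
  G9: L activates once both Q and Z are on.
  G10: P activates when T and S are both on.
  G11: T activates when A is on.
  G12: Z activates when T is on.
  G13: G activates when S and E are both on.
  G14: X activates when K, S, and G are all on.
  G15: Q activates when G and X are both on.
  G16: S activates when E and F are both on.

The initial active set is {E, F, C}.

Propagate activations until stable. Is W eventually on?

E and F are on, so S activates (G16).
S and E are on, so G activates (G13).
F and S are on, so K activates (G8).
K, S, and G are on, so X activates (G14).
G15: G and X on → Q on.
G and Q are on, so W activates (G3).

Yes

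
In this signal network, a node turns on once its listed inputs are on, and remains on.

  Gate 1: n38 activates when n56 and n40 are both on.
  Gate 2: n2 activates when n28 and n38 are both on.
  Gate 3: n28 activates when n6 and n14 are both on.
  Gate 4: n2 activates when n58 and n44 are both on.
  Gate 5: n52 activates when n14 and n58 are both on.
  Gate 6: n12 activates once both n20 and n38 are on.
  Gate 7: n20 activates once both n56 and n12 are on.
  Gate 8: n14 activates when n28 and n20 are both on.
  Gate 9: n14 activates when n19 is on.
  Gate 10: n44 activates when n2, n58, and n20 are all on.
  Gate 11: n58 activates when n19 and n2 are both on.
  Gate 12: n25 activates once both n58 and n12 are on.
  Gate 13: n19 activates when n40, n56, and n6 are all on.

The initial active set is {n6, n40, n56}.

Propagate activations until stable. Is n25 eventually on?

n25 would need n58 and n12 (Gate 12), but n12 never turns on.

No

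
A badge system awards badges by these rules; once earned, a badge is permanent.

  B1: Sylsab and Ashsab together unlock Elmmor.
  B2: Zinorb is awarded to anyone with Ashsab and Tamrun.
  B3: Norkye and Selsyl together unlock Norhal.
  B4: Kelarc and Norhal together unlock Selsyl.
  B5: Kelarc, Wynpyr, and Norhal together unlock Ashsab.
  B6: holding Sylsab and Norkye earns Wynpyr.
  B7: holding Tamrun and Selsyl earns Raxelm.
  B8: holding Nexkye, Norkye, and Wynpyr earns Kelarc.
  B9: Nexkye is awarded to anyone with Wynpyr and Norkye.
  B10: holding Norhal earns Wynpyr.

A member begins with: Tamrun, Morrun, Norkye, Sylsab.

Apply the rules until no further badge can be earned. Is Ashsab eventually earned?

No

Ashsab would need Kelarc, Wynpyr, and Norhal (B5), but Norhal is never earned.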